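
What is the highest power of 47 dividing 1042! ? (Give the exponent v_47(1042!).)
v_47(1042!) = 22

Legendre's formula: v_p(n!) = Σ_{k ≥ 1} ⌊n / p^k⌋. For p = 47, n = 1042, the terms are:
  ⌊1042/47^1⌋ = ⌊1042/47⌋ = 22
(the next term ⌊1042/47^2⌋ = 0, terminating the sum). Summing: v_47(1042!) = 22 = 22.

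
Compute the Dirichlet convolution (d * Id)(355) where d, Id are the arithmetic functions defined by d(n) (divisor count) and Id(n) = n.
(d * Id)(355) = 511

Divisors of 355: [1, 5, 71, 355]. For each d | 355:
  d = 1: d(1) · Id(355/1) = 1 · 355 = 355
  d = 5: d(5) · Id(355/5) = 2 · 71 = 142
  d = 71: d(71) · Id(355/71) = 2 · 5 = 10
  d = 355: d(355) · Id(355/355) = 4 · 1 = 4
Summing: (d * Id)(355) = 355 + 142 + 10 + 4 = 511.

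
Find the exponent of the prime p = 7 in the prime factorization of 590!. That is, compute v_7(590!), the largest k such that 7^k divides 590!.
v_7(590!) = 97

Legendre's formula: v_p(n!) = Σ_{k ≥ 1} ⌊n / p^k⌋. For p = 7, n = 590, the terms are:
  ⌊590/7^1⌋ = ⌊590/7⌋ = 84
  ⌊590/7^2⌋ = ⌊590/49⌋ = 12
  ⌊590/7^3⌋ = ⌊590/343⌋ = 1
(the next term ⌊590/7^4⌋ = 0, terminating the sum). Summing: v_7(590!) = 84 + 12 + 1 = 97.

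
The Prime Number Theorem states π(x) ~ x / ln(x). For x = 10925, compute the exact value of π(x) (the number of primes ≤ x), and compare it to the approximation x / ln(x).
π(10925) = 1327;  x/ln(x) ≈ 1174.88;  relative error ≈ 11.46%.

Directly count primes up to 10925: π(10925) = 1327. The PNT approximation gives 10925/ln(10925) ≈ 10925/9.29881 ≈ 1174.88. Relative error (π(x) − x/ln(x)) / π(x) ≈ 11.46%; the approximation is known to undercount slightly (Li(x) is a better estimate).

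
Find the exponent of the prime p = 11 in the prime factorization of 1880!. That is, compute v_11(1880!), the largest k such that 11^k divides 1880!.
v_11(1880!) = 186

Legendre's formula: v_p(n!) = Σ_{k ≥ 1} ⌊n / p^k⌋. For p = 11, n = 1880, the terms are:
  ⌊1880/11^1⌋ = ⌊1880/11⌋ = 170
  ⌊1880/11^2⌋ = ⌊1880/121⌋ = 15
  ⌊1880/11^3⌋ = ⌊1880/1331⌋ = 1
(the next term ⌊1880/11^4⌋ = 0, terminating the sum). Summing: v_11(1880!) = 170 + 15 + 1 = 186.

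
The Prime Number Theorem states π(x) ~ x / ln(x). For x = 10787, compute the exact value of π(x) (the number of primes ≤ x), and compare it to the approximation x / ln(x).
π(10787) = 1313;  x/ln(x) ≈ 1161.63;  relative error ≈ 11.53%.

Directly count primes up to 10787: π(10787) = 1313. The PNT approximation gives 10787/ln(10787) ≈ 10787/9.28610 ≈ 1161.63. Relative error (π(x) − x/ln(x)) / π(x) ≈ 11.53%; the approximation is known to undercount slightly (Li(x) is a better estimate).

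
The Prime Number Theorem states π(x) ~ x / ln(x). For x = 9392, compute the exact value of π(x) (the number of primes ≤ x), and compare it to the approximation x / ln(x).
π(9392) = 1161;  x/ln(x) ≈ 1026.72;  relative error ≈ 11.57%.

Directly count primes up to 9392: π(9392) = 1161. The PNT approximation gives 9392/ln(9392) ≈ 9392/9.14761 ≈ 1026.72. Relative error (π(x) − x/ln(x)) / π(x) ≈ 11.57%; the approximation is known to undercount slightly (Li(x) is a better estimate).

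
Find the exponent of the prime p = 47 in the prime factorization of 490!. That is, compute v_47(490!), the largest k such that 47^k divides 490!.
v_47(490!) = 10

Legendre's formula: v_p(n!) = Σ_{k ≥ 1} ⌊n / p^k⌋. For p = 47, n = 490, the terms are:
  ⌊490/47^1⌋ = ⌊490/47⌋ = 10
(the next term ⌊490/47^2⌋ = 0, terminating the sum). Summing: v_47(490!) = 10 = 10.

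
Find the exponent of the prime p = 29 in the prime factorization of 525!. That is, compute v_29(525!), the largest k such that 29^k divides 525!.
v_29(525!) = 18

Legendre's formula: v_p(n!) = Σ_{k ≥ 1} ⌊n / p^k⌋. For p = 29, n = 525, the terms are:
  ⌊525/29^1⌋ = ⌊525/29⌋ = 18
(the next term ⌊525/29^2⌋ = 0, terminating the sum). Summing: v_29(525!) = 18 = 18.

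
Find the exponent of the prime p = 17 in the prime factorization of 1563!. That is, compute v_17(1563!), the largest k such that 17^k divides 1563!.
v_17(1563!) = 96

Legendre's formula: v_p(n!) = Σ_{k ≥ 1} ⌊n / p^k⌋. For p = 17, n = 1563, the terms are:
  ⌊1563/17^1⌋ = ⌊1563/17⌋ = 91
  ⌊1563/17^2⌋ = ⌊1563/289⌋ = 5
(the next term ⌊1563/17^3⌋ = 0, terminating the sum). Summing: v_17(1563!) = 91 + 5 = 96.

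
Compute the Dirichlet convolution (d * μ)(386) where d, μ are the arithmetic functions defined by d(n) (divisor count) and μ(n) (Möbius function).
(d * μ)(386) = 1

Divisors of 386: [1, 2, 193, 386]. For each d | 386:
  d = 1: d(1) · μ(386/1) = 1 · 1 = 1
  d = 2: d(2) · μ(386/2) = 2 · -1 = -2
  d = 193: d(193) · μ(386/193) = 2 · -1 = -2
  d = 386: d(386) · μ(386/386) = 4 · 1 = 4
Summing: (d * μ)(386) = 1 + -2 + -2 + 4 = 1.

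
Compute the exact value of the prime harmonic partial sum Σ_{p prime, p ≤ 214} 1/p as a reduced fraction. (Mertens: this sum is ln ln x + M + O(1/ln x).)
Σ 1/p = 3215488142498485484492183158345029261034221047849345857469577412562094716564064084247/1645783550795210387735581011435590727981167322669649249414629852197255934130751870910

π(214) = 47, so the primes ≤ 214 are [2, 3, 5, 7, 11, 13, 17, 19, 23, 29, 31, 37, 41, 43, 47, 53, 59, 61, 67, 71, 73, 79, 83, 89, 97, 101, 103, 107, 109, 113, 127, 131, 137, 139, 149, 151, 157, 163, 167, 173, 179, 181, 191, 193, 197, 199, 211]. Summing 1/p over these primes: 3215488142498485484492183158345029261034221047849345857469577412562094716564064084247/1645783550795210387735581011435590727981167322669649249414629852197255934130751870910 ≈ 1.9538. Mertens estimate ln ln(214) + 0.2615 ≈ 1.9416.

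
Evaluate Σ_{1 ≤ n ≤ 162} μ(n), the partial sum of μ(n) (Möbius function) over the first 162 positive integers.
Σ_{n ≤ 162} μ(n) = 1

Compute μ(n) for each 1 ≤ n ≤ 162: μ(1) = 1, μ(2) = -1, μ(3) = -1, μ(4) = 0, μ(5) = -1, μ(6) = 1, μ(7) = -1, μ(8) = 0, μ(9) = 0, μ(10) = 1, μ(11) = -1, μ(12) = 0, μ(13) = -1, μ(14) = 1, μ(15) = 1, μ(16) = 0, μ(17) = -1, μ(18) = 0, μ(19) = -1, μ(20) = 0, μ(21) = 1, μ(22) = 1, μ(23) = -1, μ(24) = 0, μ(25) = 0, μ(26) = 1, μ(27) = 0, μ(28) = 0, μ(29) = -1, μ(30) = -1, μ(31) = -1, μ(32) = 0, μ(33) = 1, μ(34) = 1, μ(35) = 1, μ(36) = 0, μ(37) = -1, μ(38) = 1, μ(39) = 1, μ(40) = 0, μ(41) = -1, μ(42) = -1, μ(43) = -1, μ(44) = 0, μ(45) = 0, μ(46) = 1, μ(47) = -1, μ(48) = 0, μ(49) = 0, μ(50) = 0, μ(51) = 1, μ(52) = 0, μ(53) = -1, μ(54) = 0, μ(55) = 1, μ(56) = 0, μ(57) = 1, μ(58) = 1, μ(59) = -1, μ(60) = 0, μ(61) = -1, μ(62) = 1, μ(63) = 0, μ(64) = 0, μ(65) = 1, μ(66) = -1, μ(67) = -1, μ(68) = 0, μ(69) = 1, μ(70) = -1, μ(71) = -1, μ(72) = 0, μ(73) = -1, μ(74) = 1, μ(75) = 0, μ(76) = 0, μ(77) = 1, μ(78) = -1, μ(79) = -1, μ(80) = 0, μ(81) = 0, μ(82) = 1, μ(83) = -1, μ(84) = 0, μ(85) = 1, μ(86) = 1, μ(87) = 1, μ(88) = 0, μ(89) = -1, μ(90) = 0, μ(91) = 1, μ(92) = 0, μ(93) = 1, μ(94) = 1, μ(95) = 1, μ(96) = 0, μ(97) = -1, μ(98) = 0, μ(99) = 0, μ(100) = 0, μ(101) = -1, μ(102) = -1, μ(103) = -1, μ(104) = 0, μ(105) = -1, μ(106) = 1, μ(107) = -1, μ(108) = 0, μ(109) = -1, μ(110) = -1, μ(111) = 1, μ(112) = 0, μ(113) = -1, μ(114) = -1, μ(115) = 1, μ(116) = 0, μ(117) = 0, μ(118) = 1, μ(119) = 1, μ(120) = 0, μ(121) = 0, μ(122) = 1, μ(123) = 1, μ(124) = 0, μ(125) = 0, μ(126) = 0, μ(127) = -1, μ(128) = 0, μ(129) = 1, μ(130) = -1, μ(131) = -1, μ(132) = 0, μ(133) = 1, μ(134) = 1, μ(135) = 0, μ(136) = 0, μ(137) = -1, μ(138) = -1, μ(139) = -1, μ(140) = 0, μ(141) = 1, μ(142) = 1, μ(143) = 1, μ(144) = 0, μ(145) = 1, μ(146) = 1, μ(147) = 0, μ(148) = 0, μ(149) = -1, μ(150) = 0, μ(151) = -1, μ(152) = 0, μ(153) = 0, μ(154) = -1, μ(155) = 1, μ(156) = 0, μ(157) = -1, μ(158) = 1, μ(159) = 1, μ(160) = 0, μ(161) = 1, μ(162) = 0. Summing all 162 values: 1. (Mertens function M(x) = Σ_{n ≤ x} μ(n); on average M(x) should be small (PNT ⟺ M(x) = o(x)).)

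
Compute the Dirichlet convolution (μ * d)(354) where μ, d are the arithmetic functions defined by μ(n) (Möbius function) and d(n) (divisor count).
(μ * d)(354) = 1

Divisors of 354: [1, 2, 3, 6, 59, 118, 177, 354]. For each d | 354:
  d = 1: μ(1) · d(354/1) = 1 · 8 = 8
  d = 2: μ(2) · d(354/2) = -1 · 4 = -4
  d = 3: μ(3) · d(354/3) = -1 · 4 = -4
  d = 6: μ(6) · d(354/6) = 1 · 2 = 2
  d = 59: μ(59) · d(354/59) = -1 · 4 = -4
  d = 118: μ(118) · d(354/118) = 1 · 2 = 2
  d = 177: μ(177) · d(354/177) = 1 · 2 = 2
  d = 354: μ(354) · d(354/354) = -1 · 1 = -1
Summing: (μ * d)(354) = 8 + -4 + -4 + 2 + -4 + 2 + 2 + -1 = 1.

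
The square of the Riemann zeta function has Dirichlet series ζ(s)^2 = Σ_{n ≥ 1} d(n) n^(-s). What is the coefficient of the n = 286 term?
d(286) = 8

ζ(s)^2 = (Σ 1/m^s)(Σ 1/k^s). The coefficient of 1/n^s in the product is the number of ordered pairs (m, k) with mk = n, which equals d(n). For n = 286, divisors are [1, 2, 11, 13, 22, 26, 143, 286], so d(286) = 8.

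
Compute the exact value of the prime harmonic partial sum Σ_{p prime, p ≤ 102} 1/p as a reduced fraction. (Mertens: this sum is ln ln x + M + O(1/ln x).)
Σ 1/p = 422113843906354093775418512493046577809/232862364358497360900063316880507363070

π(102) = 26, so the primes ≤ 102 are [2, 3, 5, 7, 11, 13, 17, 19, 23, 29, 31, 37, 41, 43, 47, 53, 59, 61, 67, 71, 73, 79, 83, 89, 97, 101]. Summing 1/p over these primes: 422113843906354093775418512493046577809/232862364358497360900063316880507363070 ≈ 1.8127. Mertens estimate ln ln(102) + 0.2615 ≈ 1.7930.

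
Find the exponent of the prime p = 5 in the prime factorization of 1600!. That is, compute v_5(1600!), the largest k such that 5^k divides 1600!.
v_5(1600!) = 398

Legendre's formula: v_p(n!) = Σ_{k ≥ 1} ⌊n / p^k⌋. For p = 5, n = 1600, the terms are:
  ⌊1600/5^1⌋ = ⌊1600/5⌋ = 320
  ⌊1600/5^2⌋ = ⌊1600/25⌋ = 64
  ⌊1600/5^3⌋ = ⌊1600/125⌋ = 12
  ⌊1600/5^4⌋ = ⌊1600/625⌋ = 2
(the next term ⌊1600/5^5⌋ = 0, terminating the sum). Summing: v_5(1600!) = 320 + 64 + 12 + 2 = 398.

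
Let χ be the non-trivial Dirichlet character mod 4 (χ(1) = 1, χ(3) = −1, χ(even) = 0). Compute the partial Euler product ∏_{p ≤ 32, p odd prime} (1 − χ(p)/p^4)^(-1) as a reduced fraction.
∏ = 1870816715381797956556539609218365/1891731462842378884815364370202624

The odd primes p ≤ 32 are [3, 5, 7, 11, 13, 17, 19, 23, 29, 31]. For each, χ(p) = 1 if p ≡ 1 mod 4, χ(p) = −1 if p ≡ 3 mod 4. Taking (1 − χ(p)/p^4)^(-1) = p^4/(p^4 − χ(p)): (1 − (-1)/3^4)^(-1) · (1 − (1)/5^4)^(-1) · (1 − (-1)/7^4)^(-1) · (1 − (-1)/11^4)^(-1) · (1 − (1)/13^4)^(-1) · (1 − (1)/17^4)^(-1) · (1 − (-1)/19^4)^(-1) · (1 − (-1)/23^4)^(-1) · (1 − (1)/29^4)^(-1) · (1 − (-1)/31^4)^(-1) = 1870816715381797956556539609218365/1891731462842378884815364370202624.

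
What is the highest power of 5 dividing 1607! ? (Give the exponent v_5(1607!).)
v_5(1607!) = 399

Legendre's formula: v_p(n!) = Σ_{k ≥ 1} ⌊n / p^k⌋. For p = 5, n = 1607, the terms are:
  ⌊1607/5^1⌋ = ⌊1607/5⌋ = 321
  ⌊1607/5^2⌋ = ⌊1607/25⌋ = 64
  ⌊1607/5^3⌋ = ⌊1607/125⌋ = 12
  ⌊1607/5^4⌋ = ⌊1607/625⌋ = 2
(the next term ⌊1607/5^5⌋ = 0, terminating the sum). Summing: v_5(1607!) = 321 + 64 + 12 + 2 = 399.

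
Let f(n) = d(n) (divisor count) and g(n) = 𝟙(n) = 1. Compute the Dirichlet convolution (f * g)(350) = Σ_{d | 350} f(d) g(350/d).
(d * 𝟙)(350) = 54

Divisors of 350: [1, 2, 5, 7, 10, 14, 25, 35, 50, 70, 175, 350]. For each d | 350:
  d = 1: d(1) · 𝟙(350/1) = 1 · 1 = 1
  d = 2: d(2) · 𝟙(350/2) = 2 · 1 = 2
  d = 5: d(5) · 𝟙(350/5) = 2 · 1 = 2
  d = 7: d(7) · 𝟙(350/7) = 2 · 1 = 2
  d = 10: d(10) · 𝟙(350/10) = 4 · 1 = 4
  d = 14: d(14) · 𝟙(350/14) = 4 · 1 = 4
  d = 25: d(25) · 𝟙(350/25) = 3 · 1 = 3
  d = 35: d(35) · 𝟙(350/35) = 4 · 1 = 4
  d = 50: d(50) · 𝟙(350/50) = 6 · 1 = 6
  d = 70: d(70) · 𝟙(350/70) = 8 · 1 = 8
  d = 175: d(175) · 𝟙(350/175) = 6 · 1 = 6
  d = 350: d(350) · 𝟙(350/350) = 12 · 1 = 12
Summing: (d * 𝟙)(350) = 1 + 2 + 2 + 2 + 4 + 4 + 3 + 4 + 6 + 8 + 6 + 12 = 54.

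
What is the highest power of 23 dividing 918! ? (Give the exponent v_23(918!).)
v_23(918!) = 40

Legendre's formula: v_p(n!) = Σ_{k ≥ 1} ⌊n / p^k⌋. For p = 23, n = 918, the terms are:
  ⌊918/23^1⌋ = ⌊918/23⌋ = 39
  ⌊918/23^2⌋ = ⌊918/529⌋ = 1
(the next term ⌊918/23^3⌋ = 0, terminating the sum). Summing: v_23(918!) = 39 + 1 = 40.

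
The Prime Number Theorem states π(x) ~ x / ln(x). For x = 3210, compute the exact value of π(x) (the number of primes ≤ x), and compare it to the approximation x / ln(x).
π(3210) = 454;  x/ln(x) ≈ 397.57;  relative error ≈ 12.43%.

Directly count primes up to 3210: π(3210) = 454. The PNT approximation gives 3210/ln(3210) ≈ 3210/8.07403 ≈ 397.57. Relative error (π(x) − x/ln(x)) / π(x) ≈ 12.43%; the approximation is known to undercount slightly (Li(x) is a better estimate).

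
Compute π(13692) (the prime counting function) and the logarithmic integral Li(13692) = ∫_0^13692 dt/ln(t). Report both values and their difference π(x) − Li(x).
π(13692) = 1618;  Li(13692) ≈ 1639.96;  π(x) − Li(x) ≈ -21.96.

Direct count of primes ≤ 13692 gives π(13692) = 1618. Numerical evaluation of the logarithmic integral gives Li(13692) ≈ 1639.96. The difference π(x) − Li(x) ≈ -21.96 is typically negative for small/moderate x (Li(x) overestimates), though Littlewood's theorem shows this sign changes infinitely often.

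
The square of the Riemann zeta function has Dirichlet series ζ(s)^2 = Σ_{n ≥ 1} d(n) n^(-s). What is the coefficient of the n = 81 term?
d(81) = 5

ζ(s)^2 = (Σ 1/m^s)(Σ 1/k^s). The coefficient of 1/n^s in the product is the number of ordered pairs (m, k) with mk = n, which equals d(n). For n = 81, divisors are [1, 3, 9, 27, 81], so d(81) = 5.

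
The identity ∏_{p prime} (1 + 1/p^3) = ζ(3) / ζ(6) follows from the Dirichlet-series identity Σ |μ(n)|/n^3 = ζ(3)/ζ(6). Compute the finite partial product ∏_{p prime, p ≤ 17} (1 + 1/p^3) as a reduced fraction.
∏ = 163156871808/138140663375

The primes p ≤ 17 are [2, 3, 5, 7, 11, 13, 17]. For each, (1 + 1/p^3) = (p^3 + 1)/p^3. Multiplying these fractions over p ∈ [2, 3, 5, 7, 11, 13, 17] gives 163156871808/138140663375. (In the limit P → ∞ this tends to ζ(3)/ζ(6).)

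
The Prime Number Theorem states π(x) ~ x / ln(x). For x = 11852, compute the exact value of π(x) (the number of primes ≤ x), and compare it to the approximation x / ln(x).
π(11852) = 1421;  x/ln(x) ≈ 1263.51;  relative error ≈ 11.08%.

Directly count primes up to 11852: π(11852) = 1421. The PNT approximation gives 11852/ln(11852) ≈ 11852/9.38025 ≈ 1263.51. Relative error (π(x) − x/ln(x)) / π(x) ≈ 11.08%; the approximation is known to undercount slightly (Li(x) is a better estimate).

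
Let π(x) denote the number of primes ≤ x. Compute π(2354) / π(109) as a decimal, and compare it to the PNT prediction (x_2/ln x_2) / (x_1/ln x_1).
π(2354)/π(109) = 349/29 ≈ 12.0345;  PNT prediction ≈ 13.0497.

π(109) = 29 and π(2354) = 349, so π(2354)/π(109) ≈ 12.0345. The PNT-predicted ratio is (2354/ln(2354)) / (109/ln(109)) ≈ 13.0497. The two agree to within a few percent, as expected.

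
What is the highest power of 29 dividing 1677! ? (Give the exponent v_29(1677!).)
v_29(1677!) = 58

Legendre's formula: v_p(n!) = Σ_{k ≥ 1} ⌊n / p^k⌋. For p = 29, n = 1677, the terms are:
  ⌊1677/29^1⌋ = ⌊1677/29⌋ = 57
  ⌊1677/29^2⌋ = ⌊1677/841⌋ = 1
(the next term ⌊1677/29^3⌋ = 0, terminating the sum). Summing: v_29(1677!) = 57 + 1 = 58.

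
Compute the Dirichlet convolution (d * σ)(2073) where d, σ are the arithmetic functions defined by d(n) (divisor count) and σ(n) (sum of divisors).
(d * σ)(2073) = 4164

Divisors of 2073: [1, 3, 691, 2073]. For each d | 2073:
  d = 1: d(1) · σ(2073/1) = 1 · 2768 = 2768
  d = 3: d(3) · σ(2073/3) = 2 · 692 = 1384
  d = 691: d(691) · σ(2073/691) = 2 · 4 = 8
  d = 2073: d(2073) · σ(2073/2073) = 4 · 1 = 4
Summing: (d * σ)(2073) = 2768 + 1384 + 8 + 4 = 4164.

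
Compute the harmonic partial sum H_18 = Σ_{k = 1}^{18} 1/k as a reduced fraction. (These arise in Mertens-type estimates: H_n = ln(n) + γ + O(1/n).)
H_18 = 14274301/4084080

Direct summation: H_18 = 1 + 1/2 + ... + 1/18. The least common denominator is lcm(1, ..., 18) = 12252240; over this denominator the numerator is 12252240 + 6126120 + 4084080 + 3063060 + 2450448 + 2042040 + 1750320 + 1531530 + 1361360 + 1225224 + 1113840 + 1021020 + 942480 + 875160 + 816816 + 765765 + 720720 + 680680 = 42822903, so H_18 = 42822903/12252240; reducing by gcd(42822903, 12252240) = 3 gives 14274301/4084080 ≈ 3.49511. (The PNT-adjacent estimate ln(18) + γ ≈ 3.46759 matches within O(1/n).)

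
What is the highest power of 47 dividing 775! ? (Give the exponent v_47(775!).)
v_47(775!) = 16

Legendre's formula: v_p(n!) = Σ_{k ≥ 1} ⌊n / p^k⌋. For p = 47, n = 775, the terms are:
  ⌊775/47^1⌋ = ⌊775/47⌋ = 16
(the next term ⌊775/47^2⌋ = 0, terminating the sum). Summing: v_47(775!) = 16 = 16.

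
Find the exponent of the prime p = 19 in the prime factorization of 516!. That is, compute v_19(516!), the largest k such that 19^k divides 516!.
v_19(516!) = 28

Legendre's formula: v_p(n!) = Σ_{k ≥ 1} ⌊n / p^k⌋. For p = 19, n = 516, the terms are:
  ⌊516/19^1⌋ = ⌊516/19⌋ = 27
  ⌊516/19^2⌋ = ⌊516/361⌋ = 1
(the next term ⌊516/19^3⌋ = 0, terminating the sum). Summing: v_19(516!) = 27 + 1 = 28.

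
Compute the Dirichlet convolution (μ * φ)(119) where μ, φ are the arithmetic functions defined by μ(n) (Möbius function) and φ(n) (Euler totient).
(μ * φ)(119) = 75

Divisors of 119: [1, 7, 17, 119]. For each d | 119:
  d = 1: μ(1) · φ(119/1) = 1 · 96 = 96
  d = 7: μ(7) · φ(119/7) = -1 · 16 = -16
  d = 17: μ(17) · φ(119/17) = -1 · 6 = -6
  d = 119: μ(119) · φ(119/119) = 1 · 1 = 1
Summing: (μ * φ)(119) = 96 + -16 + -6 + 1 = 75.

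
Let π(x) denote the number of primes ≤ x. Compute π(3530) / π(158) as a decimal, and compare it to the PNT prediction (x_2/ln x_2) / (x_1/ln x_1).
π(3530)/π(158) = 493/37 ≈ 13.3243;  PNT prediction ≈ 13.8458.

π(158) = 37 and π(3530) = 493, so π(3530)/π(158) ≈ 13.3243. The PNT-predicted ratio is (3530/ln(3530)) / (158/ln(158)) ≈ 13.8458. The two agree to within a few percent, as expected.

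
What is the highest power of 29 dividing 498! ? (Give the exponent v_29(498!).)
v_29(498!) = 17

Legendre's formula: v_p(n!) = Σ_{k ≥ 1} ⌊n / p^k⌋. For p = 29, n = 498, the terms are:
  ⌊498/29^1⌋ = ⌊498/29⌋ = 17
(the next term ⌊498/29^2⌋ = 0, terminating the sum). Summing: v_29(498!) = 17 = 17.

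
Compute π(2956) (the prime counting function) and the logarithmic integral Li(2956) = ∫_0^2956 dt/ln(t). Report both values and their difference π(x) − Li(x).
π(2956) = 425;  Li(2956) ≈ 437.26;  π(x) − Li(x) ≈ -12.26.

Direct count of primes ≤ 2956 gives π(2956) = 425. Numerical evaluation of the logarithmic integral gives Li(2956) ≈ 437.26. The difference π(x) − Li(x) ≈ -12.26 is typically negative for small/moderate x (Li(x) overestimates), though Littlewood's theorem shows this sign changes infinitely often.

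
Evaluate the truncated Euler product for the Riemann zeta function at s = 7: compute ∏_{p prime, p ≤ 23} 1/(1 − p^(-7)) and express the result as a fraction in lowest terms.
∏ = 48232764637425582400715871008195503014129789903328125/47833390398549347808770198286798982719063238904795968

The primes p ≤ 23 are [2, 3, 5, 7, 11, 13, 17, 19, 23]. For each prime, (1 − 1/p^7)^(-1) = p^7 / (p^7 − 1). The product is (1 − 1/2^7)^(-1), (1 − 1/3^7)^(-1), (1 − 1/5^7)^(-1), (1 − 1/7^7)^(-1), (1 − 1/11^7)^(-1), (1 − 1/13^7)^(-1), (1 − 1/17^7)^(-1), (1 − 1/19^7)^(-1), (1 − 1/23^7)^(-1) = ∏ p^7 / (p^7 − 1) = 48232764637425582400715871008195503014129789903328125/47833390398549347808770198286798982719063238904795968.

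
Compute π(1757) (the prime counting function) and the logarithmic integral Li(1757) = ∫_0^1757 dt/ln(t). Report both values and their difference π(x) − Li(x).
π(1757) = 273;  Li(1757) ≈ 282.57;  π(x) − Li(x) ≈ -9.57.

Direct count of primes ≤ 1757 gives π(1757) = 273. Numerical evaluation of the logarithmic integral gives Li(1757) ≈ 282.57. The difference π(x) − Li(x) ≈ -9.57 is typically negative for small/moderate x (Li(x) overestimates), though Littlewood's theorem shows this sign changes infinitely often.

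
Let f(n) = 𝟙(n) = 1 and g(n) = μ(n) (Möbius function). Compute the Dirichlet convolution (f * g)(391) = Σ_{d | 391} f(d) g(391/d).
(𝟙 * μ)(391) = 0

Divisors of 391: [1, 17, 23, 391]. For each d | 391:
  d = 1: 𝟙(1) · μ(391/1) = 1 · 1 = 1
  d = 17: 𝟙(17) · μ(391/17) = 1 · -1 = -1
  d = 23: 𝟙(23) · μ(391/23) = 1 · -1 = -1
  d = 391: 𝟙(391) · μ(391/391) = 1 · 1 = 1
Summing: (𝟙 * μ)(391) = 1 + -1 + -1 + 1 = 0.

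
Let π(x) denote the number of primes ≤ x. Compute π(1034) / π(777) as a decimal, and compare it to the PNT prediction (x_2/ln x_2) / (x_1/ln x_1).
π(1034)/π(777) = 174/137 ≈ 1.2701;  PNT prediction ≈ 1.2760.

π(777) = 137 and π(1034) = 174, so π(1034)/π(777) ≈ 1.2701. The PNT-predicted ratio is (1034/ln(1034)) / (777/ln(777)) ≈ 1.2760. The two agree to within a few percent, as expected.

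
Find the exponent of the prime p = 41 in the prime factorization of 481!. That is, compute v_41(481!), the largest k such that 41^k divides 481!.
v_41(481!) = 11

Legendre's formula: v_p(n!) = Σ_{k ≥ 1} ⌊n / p^k⌋. For p = 41, n = 481, the terms are:
  ⌊481/41^1⌋ = ⌊481/41⌋ = 11
(the next term ⌊481/41^2⌋ = 0, terminating the sum). Summing: v_41(481!) = 11 = 11.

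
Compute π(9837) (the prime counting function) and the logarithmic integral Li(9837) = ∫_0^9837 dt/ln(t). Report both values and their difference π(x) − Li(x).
π(9837) = 1213;  Li(9837) ≈ 1228.42;  π(x) − Li(x) ≈ -15.42.

Direct count of primes ≤ 9837 gives π(9837) = 1213. Numerical evaluation of the logarithmic integral gives Li(9837) ≈ 1228.42. The difference π(x) − Li(x) ≈ -15.42 is typically negative for small/moderate x (Li(x) overestimates), though Littlewood's theorem shows this sign changes infinitely often.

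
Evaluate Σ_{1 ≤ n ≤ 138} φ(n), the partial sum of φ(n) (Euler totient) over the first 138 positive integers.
Σ_{n ≤ 138} φ(n) = 5814

Compute φ(n) for each 1 ≤ n ≤ 138: φ(1) = 1, φ(2) = 1, φ(3) = 2, φ(4) = 2, φ(5) = 4, φ(6) = 2, φ(7) = 6, φ(8) = 4, φ(9) = 6, φ(10) = 4, φ(11) = 10, φ(12) = 4, φ(13) = 12, φ(14) = 6, φ(15) = 8, φ(16) = 8, φ(17) = 16, φ(18) = 6, φ(19) = 18, φ(20) = 8, φ(21) = 12, φ(22) = 10, φ(23) = 22, φ(24) = 8, φ(25) = 20, φ(26) = 12, φ(27) = 18, φ(28) = 12, φ(29) = 28, φ(30) = 8, φ(31) = 30, φ(32) = 16, φ(33) = 20, φ(34) = 16, φ(35) = 24, φ(36) = 12, φ(37) = 36, φ(38) = 18, φ(39) = 24, φ(40) = 16, φ(41) = 40, φ(42) = 12, φ(43) = 42, φ(44) = 20, φ(45) = 24, φ(46) = 22, φ(47) = 46, φ(48) = 16, φ(49) = 42, φ(50) = 20, φ(51) = 32, φ(52) = 24, φ(53) = 52, φ(54) = 18, φ(55) = 40, φ(56) = 24, φ(57) = 36, φ(58) = 28, φ(59) = 58, φ(60) = 16, φ(61) = 60, φ(62) = 30, φ(63) = 36, φ(64) = 32, φ(65) = 48, φ(66) = 20, φ(67) = 66, φ(68) = 32, φ(69) = 44, φ(70) = 24, φ(71) = 70, φ(72) = 24, φ(73) = 72, φ(74) = 36, φ(75) = 40, φ(76) = 36, φ(77) = 60, φ(78) = 24, φ(79) = 78, φ(80) = 32, φ(81) = 54, φ(82) = 40, φ(83) = 82, φ(84) = 24, φ(85) = 64, φ(86) = 42, φ(87) = 56, φ(88) = 40, φ(89) = 88, φ(90) = 24, φ(91) = 72, φ(92) = 44, φ(93) = 60, φ(94) = 46, φ(95) = 72, φ(96) = 32, φ(97) = 96, φ(98) = 42, φ(99) = 60, φ(100) = 40, φ(101) = 100, φ(102) = 32, φ(103) = 102, φ(104) = 48, φ(105) = 48, φ(106) = 52, φ(107) = 106, φ(108) = 36, φ(109) = 108, φ(110) = 40, φ(111) = 72, φ(112) = 48, φ(113) = 112, φ(114) = 36, φ(115) = 88, φ(116) = 56, φ(117) = 72, φ(118) = 58, φ(119) = 96, φ(120) = 32, φ(121) = 110, φ(122) = 60, φ(123) = 80, φ(124) = 60, φ(125) = 100, φ(126) = 36, φ(127) = 126, φ(128) = 64, φ(129) = 84, φ(130) = 48, φ(131) = 130, φ(132) = 40, φ(133) = 108, φ(134) = 66, φ(135) = 72, φ(136) = 64, φ(137) = 136, φ(138) = 44. Summing all 138 values: 5814. (Average order: Σ_{n ≤ x} φ(n) ~ (3/π²) x². For x = 138, (3/π²)·138² ≈ 5788.68.)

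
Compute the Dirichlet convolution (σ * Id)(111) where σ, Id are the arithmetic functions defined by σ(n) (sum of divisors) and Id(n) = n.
(σ * Id)(111) = 525

Divisors of 111: [1, 3, 37, 111]. For each d | 111:
  d = 1: σ(1) · Id(111/1) = 1 · 111 = 111
  d = 3: σ(3) · Id(111/3) = 4 · 37 = 148
  d = 37: σ(37) · Id(111/37) = 38 · 3 = 114
  d = 111: σ(111) · Id(111/111) = 152 · 1 = 152
Summing: (σ * Id)(111) = 111 + 148 + 114 + 152 = 525.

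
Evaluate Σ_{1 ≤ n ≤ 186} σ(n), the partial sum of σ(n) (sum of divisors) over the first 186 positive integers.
Σ_{n ≤ 186} σ(n) = 28558

Compute σ(n) for each 1 ≤ n ≤ 186: σ(1) = 1, σ(2) = 3, σ(3) = 4, σ(4) = 7, σ(5) = 6, σ(6) = 12, σ(7) = 8, σ(8) = 15, σ(9) = 13, σ(10) = 18, σ(11) = 12, σ(12) = 28, σ(13) = 14, σ(14) = 24, σ(15) = 24, σ(16) = 31, σ(17) = 18, σ(18) = 39, σ(19) = 20, σ(20) = 42, σ(21) = 32, σ(22) = 36, σ(23) = 24, σ(24) = 60, σ(25) = 31, σ(26) = 42, σ(27) = 40, σ(28) = 56, σ(29) = 30, σ(30) = 72, σ(31) = 32, σ(32) = 63, σ(33) = 48, σ(34) = 54, σ(35) = 48, σ(36) = 91, σ(37) = 38, σ(38) = 60, σ(39) = 56, σ(40) = 90, σ(41) = 42, σ(42) = 96, σ(43) = 44, σ(44) = 84, σ(45) = 78, σ(46) = 72, σ(47) = 48, σ(48) = 124, σ(49) = 57, σ(50) = 93, σ(51) = 72, σ(52) = 98, σ(53) = 54, σ(54) = 120, σ(55) = 72, σ(56) = 120, σ(57) = 80, σ(58) = 90, σ(59) = 60, σ(60) = 168, σ(61) = 62, σ(62) = 96, σ(63) = 104, σ(64) = 127, σ(65) = 84, σ(66) = 144, σ(67) = 68, σ(68) = 126, σ(69) = 96, σ(70) = 144, σ(71) = 72, σ(72) = 195, σ(73) = 74, σ(74) = 114, σ(75) = 124, σ(76) = 140, σ(77) = 96, σ(78) = 168, σ(79) = 80, σ(80) = 186, σ(81) = 121, σ(82) = 126, σ(83) = 84, σ(84) = 224, σ(85) = 108, σ(86) = 132, σ(87) = 120, σ(88) = 180, σ(89) = 90, σ(90) = 234, σ(91) = 112, σ(92) = 168, σ(93) = 128, σ(94) = 144, σ(95) = 120, σ(96) = 252, σ(97) = 98, σ(98) = 171, σ(99) = 156, σ(100) = 217, σ(101) = 102, σ(102) = 216, σ(103) = 104, σ(104) = 210, σ(105) = 192, σ(106) = 162, σ(107) = 108, σ(108) = 280, σ(109) = 110, σ(110) = 216, σ(111) = 152, σ(112) = 248, σ(113) = 114, σ(114) = 240, σ(115) = 144, σ(116) = 210, σ(117) = 182, σ(118) = 180, σ(119) = 144, σ(120) = 360, σ(121) = 133, σ(122) = 186, σ(123) = 168, σ(124) = 224, σ(125) = 156, σ(126) = 312, σ(127) = 128, σ(128) = 255, σ(129) = 176, σ(130) = 252, σ(131) = 132, σ(132) = 336, σ(133) = 160, σ(134) = 204, σ(135) = 240, σ(136) = 270, σ(137) = 138, σ(138) = 288, σ(139) = 140, σ(140) = 336, σ(141) = 192, σ(142) = 216, σ(143) = 168, σ(144) = 403, σ(145) = 180, σ(146) = 222, σ(147) = 228, σ(148) = 266, σ(149) = 150, σ(150) = 372, σ(151) = 152, σ(152) = 300, σ(153) = 234, σ(154) = 288, σ(155) = 192, σ(156) = 392, σ(157) = 158, σ(158) = 240, σ(159) = 216, σ(160) = 378, σ(161) = 192, σ(162) = 363, σ(163) = 164, σ(164) = 294, σ(165) = 288, σ(166) = 252, σ(167) = 168, σ(168) = 480, σ(169) = 183, σ(170) = 324, σ(171) = 260, σ(172) = 308, σ(173) = 174, σ(174) = 360, σ(175) = 248, σ(176) = 372, σ(177) = 240, σ(178) = 270, σ(179) = 180, σ(180) = 546, σ(181) = 182, σ(182) = 336, σ(183) = 248, σ(184) = 360, σ(185) = 228, σ(186) = 384. Summing all 186 values: 28558. (Average order: Σ_{n ≤ x} σ(n) ~ (π²/12) x². For x = 186, (π²/12)·186² ≈ 28454.07.)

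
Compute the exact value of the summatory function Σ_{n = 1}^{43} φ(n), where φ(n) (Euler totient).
Σ_{n ≤ 43} φ(n) = 584

Compute φ(n) for each 1 ≤ n ≤ 43: φ(1) = 1, φ(2) = 1, φ(3) = 2, φ(4) = 2, φ(5) = 4, φ(6) = 2, φ(7) = 6, φ(8) = 4, φ(9) = 6, φ(10) = 4, φ(11) = 10, φ(12) = 4, φ(13) = 12, φ(14) = 6, φ(15) = 8, φ(16) = 8, φ(17) = 16, φ(18) = 6, φ(19) = 18, φ(20) = 8, φ(21) = 12, φ(22) = 10, φ(23) = 22, φ(24) = 8, φ(25) = 20, φ(26) = 12, φ(27) = 18, φ(28) = 12, φ(29) = 28, φ(30) = 8, φ(31) = 30, φ(32) = 16, φ(33) = 20, φ(34) = 16, φ(35) = 24, φ(36) = 12, φ(37) = 36, φ(38) = 18, φ(39) = 24, φ(40) = 16, φ(41) = 40, φ(42) = 12, φ(43) = 42. Summing all 43 values: 584. (Average order: Σ_{n ≤ x} φ(n) ~ (3/π²) x². For x = 43, (3/π²)·43² ≈ 562.03.)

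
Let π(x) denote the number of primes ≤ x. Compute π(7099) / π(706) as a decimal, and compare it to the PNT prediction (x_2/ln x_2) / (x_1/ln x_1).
π(7099)/π(706) = 909/126 ≈ 7.2143;  PNT prediction ≈ 7.4381.

π(706) = 126 and π(7099) = 909, so π(7099)/π(706) ≈ 7.2143. The PNT-predicted ratio is (7099/ln(7099)) / (706/ln(706)) ≈ 7.4381. The two agree to within a few percent, as expected.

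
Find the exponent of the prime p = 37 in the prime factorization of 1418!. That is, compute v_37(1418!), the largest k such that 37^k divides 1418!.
v_37(1418!) = 39

Legendre's formula: v_p(n!) = Σ_{k ≥ 1} ⌊n / p^k⌋. For p = 37, n = 1418, the terms are:
  ⌊1418/37^1⌋ = ⌊1418/37⌋ = 38
  ⌊1418/37^2⌋ = ⌊1418/1369⌋ = 1
(the next term ⌊1418/37^3⌋ = 0, terminating the sum). Summing: v_37(1418!) = 38 + 1 = 39.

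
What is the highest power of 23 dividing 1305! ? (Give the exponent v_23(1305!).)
v_23(1305!) = 58

Legendre's formula: v_p(n!) = Σ_{k ≥ 1} ⌊n / p^k⌋. For p = 23, n = 1305, the terms are:
  ⌊1305/23^1⌋ = ⌊1305/23⌋ = 56
  ⌊1305/23^2⌋ = ⌊1305/529⌋ = 2
(the next term ⌊1305/23^3⌋ = 0, terminating the sum). Summing: v_23(1305!) = 56 + 2 = 58.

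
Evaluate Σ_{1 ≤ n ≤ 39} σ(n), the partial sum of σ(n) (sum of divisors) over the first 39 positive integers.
Σ_{n ≤ 39} σ(n) = 1252

Compute σ(n) for each 1 ≤ n ≤ 39: σ(1) = 1, σ(2) = 3, σ(3) = 4, σ(4) = 7, σ(5) = 6, σ(6) = 12, σ(7) = 8, σ(8) = 15, σ(9) = 13, σ(10) = 18, σ(11) = 12, σ(12) = 28, σ(13) = 14, σ(14) = 24, σ(15) = 24, σ(16) = 31, σ(17) = 18, σ(18) = 39, σ(19) = 20, σ(20) = 42, σ(21) = 32, σ(22) = 36, σ(23) = 24, σ(24) = 60, σ(25) = 31, σ(26) = 42, σ(27) = 40, σ(28) = 56, σ(29) = 30, σ(30) = 72, σ(31) = 32, σ(32) = 63, σ(33) = 48, σ(34) = 54, σ(35) = 48, σ(36) = 91, σ(37) = 38, σ(38) = 60, σ(39) = 56. Summing all 39 values: 1252. (Average order: Σ_{n ≤ x} σ(n) ~ (π²/12) x². For x = 39, (π²/12)·39² ≈ 1250.97.)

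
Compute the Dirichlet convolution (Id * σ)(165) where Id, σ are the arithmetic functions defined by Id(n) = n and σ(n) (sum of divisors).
(Id * σ)(165) = 1771

Divisors of 165: [1, 3, 5, 11, 15, 33, 55, 165]. For each d | 165:
  d = 1: Id(1) · σ(165/1) = 1 · 288 = 288
  d = 3: Id(3) · σ(165/3) = 3 · 72 = 216
  d = 5: Id(5) · σ(165/5) = 5 · 48 = 240
  d = 11: Id(11) · σ(165/11) = 11 · 24 = 264
  d = 15: Id(15) · σ(165/15) = 15 · 12 = 180
  d = 33: Id(33) · σ(165/33) = 33 · 6 = 198
  d = 55: Id(55) · σ(165/55) = 55 · 4 = 220
  d = 165: Id(165) · σ(165/165) = 165 · 1 = 165
Summing: (Id * σ)(165) = 288 + 216 + 240 + 264 + 180 + 198 + 220 + 165 = 1771.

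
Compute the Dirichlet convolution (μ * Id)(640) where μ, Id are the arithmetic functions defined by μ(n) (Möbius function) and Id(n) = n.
(μ * Id)(640) = 256

Divisors of 640: [1, 2, 4, 5, 8, 10, 16, 20, 32, 40, 64, 80, 128, 160, 320, 640]. For each d | 640:
  d = 1: μ(1) · Id(640/1) = 1 · 640 = 640
  d = 2: μ(2) · Id(640/2) = -1 · 320 = -320
  d = 4: μ(4) · Id(640/4) = 0 · 160 = 0
  d = 5: μ(5) · Id(640/5) = -1 · 128 = -128
  d = 8: μ(8) · Id(640/8) = 0 · 80 = 0
  d = 10: μ(10) · Id(640/10) = 1 · 64 = 64
  d = 16: μ(16) · Id(640/16) = 0 · 40 = 0
  d = 20: μ(20) · Id(640/20) = 0 · 32 = 0
  d = 32: μ(32) · Id(640/32) = 0 · 20 = 0
  d = 40: μ(40) · Id(640/40) = 0 · 16 = 0
  d = 64: μ(64) · Id(640/64) = 0 · 10 = 0
  d = 80: μ(80) · Id(640/80) = 0 · 8 = 0
  d = 128: μ(128) · Id(640/128) = 0 · 5 = 0
  d = 160: μ(160) · Id(640/160) = 0 · 4 = 0
  d = 320: μ(320) · Id(640/320) = 0 · 2 = 0
  d = 640: μ(640) · Id(640/640) = 0 · 1 = 0
Summing: (μ * Id)(640) = 640 + -320 + 0 + -128 + 0 + 64 + 0 + 0 + 0 + 0 + 0 + 0 + 0 + 0 + 0 + 0 = 256.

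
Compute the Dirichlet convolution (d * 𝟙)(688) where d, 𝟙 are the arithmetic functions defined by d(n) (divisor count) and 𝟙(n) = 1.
(d * 𝟙)(688) = 45

Divisors of 688: [1, 2, 4, 8, 16, 43, 86, 172, 344, 688]. For each d | 688:
  d = 1: d(1) · 𝟙(688/1) = 1 · 1 = 1
  d = 2: d(2) · 𝟙(688/2) = 2 · 1 = 2
  d = 4: d(4) · 𝟙(688/4) = 3 · 1 = 3
  d = 8: d(8) · 𝟙(688/8) = 4 · 1 = 4
  d = 16: d(16) · 𝟙(688/16) = 5 · 1 = 5
  d = 43: d(43) · 𝟙(688/43) = 2 · 1 = 2
  d = 86: d(86) · 𝟙(688/86) = 4 · 1 = 4
  d = 172: d(172) · 𝟙(688/172) = 6 · 1 = 6
  d = 344: d(344) · 𝟙(688/344) = 8 · 1 = 8
  d = 688: d(688) · 𝟙(688/688) = 10 · 1 = 10
Summing: (d * 𝟙)(688) = 1 + 2 + 3 + 4 + 5 + 2 + 4 + 6 + 8 + 10 = 45.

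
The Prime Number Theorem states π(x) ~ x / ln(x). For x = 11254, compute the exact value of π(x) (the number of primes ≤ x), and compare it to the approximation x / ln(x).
π(11254) = 1360;  x/ln(x) ≈ 1206.41;  relative error ≈ 11.29%.

Directly count primes up to 11254: π(11254) = 1360. The PNT approximation gives 11254/ln(11254) ≈ 11254/9.32848 ≈ 1206.41. Relative error (π(x) − x/ln(x)) / π(x) ≈ 11.29%; the approximation is known to undercount slightly (Li(x) is a better estimate).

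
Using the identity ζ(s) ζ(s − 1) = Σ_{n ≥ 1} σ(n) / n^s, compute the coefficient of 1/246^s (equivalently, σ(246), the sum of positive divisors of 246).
σ(246) = 504

In the product (Σ m^0/m^s)(Σ k / k^s) = Σ (Σ_{d | n} d) / n^s, the coefficient of 1/n^s is σ(n) = Σ_{d | n} d. For n = 246, divisors are [1, 2, 3, 6, 41, 82, 123, 246]; summing: σ(246) = 504.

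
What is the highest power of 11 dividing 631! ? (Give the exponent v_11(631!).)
v_11(631!) = 62

Legendre's formula: v_p(n!) = Σ_{k ≥ 1} ⌊n / p^k⌋. For p = 11, n = 631, the terms are:
  ⌊631/11^1⌋ = ⌊631/11⌋ = 57
  ⌊631/11^2⌋ = ⌊631/121⌋ = 5
(the next term ⌊631/11^3⌋ = 0, terminating the sum). Summing: v_11(631!) = 57 + 5 = 62.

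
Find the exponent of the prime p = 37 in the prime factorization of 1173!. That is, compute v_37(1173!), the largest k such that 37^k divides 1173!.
v_37(1173!) = 31

Legendre's formula: v_p(n!) = Σ_{k ≥ 1} ⌊n / p^k⌋. For p = 37, n = 1173, the terms are:
  ⌊1173/37^1⌋ = ⌊1173/37⌋ = 31
(the next term ⌊1173/37^2⌋ = 0, terminating the sum). Summing: v_37(1173!) = 31 = 31.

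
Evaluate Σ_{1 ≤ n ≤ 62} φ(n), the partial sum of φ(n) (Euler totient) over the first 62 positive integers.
Σ_{n ≤ 62} φ(n) = 1192

Compute φ(n) for each 1 ≤ n ≤ 62: φ(1) = 1, φ(2) = 1, φ(3) = 2, φ(4) = 2, φ(5) = 4, φ(6) = 2, φ(7) = 6, φ(8) = 4, φ(9) = 6, φ(10) = 4, φ(11) = 10, φ(12) = 4, φ(13) = 12, φ(14) = 6, φ(15) = 8, φ(16) = 8, φ(17) = 16, φ(18) = 6, φ(19) = 18, φ(20) = 8, φ(21) = 12, φ(22) = 10, φ(23) = 22, φ(24) = 8, φ(25) = 20, φ(26) = 12, φ(27) = 18, φ(28) = 12, φ(29) = 28, φ(30) = 8, φ(31) = 30, φ(32) = 16, φ(33) = 20, φ(34) = 16, φ(35) = 24, φ(36) = 12, φ(37) = 36, φ(38) = 18, φ(39) = 24, φ(40) = 16, φ(41) = 40, φ(42) = 12, φ(43) = 42, φ(44) = 20, φ(45) = 24, φ(46) = 22, φ(47) = 46, φ(48) = 16, φ(49) = 42, φ(50) = 20, φ(51) = 32, φ(52) = 24, φ(53) = 52, φ(54) = 18, φ(55) = 40, φ(56) = 24, φ(57) = 36, φ(58) = 28, φ(59) = 58, φ(60) = 16, φ(61) = 60, φ(62) = 30. Summing all 62 values: 1192. (Average order: Σ_{n ≤ x} φ(n) ~ (3/π²) x². For x = 62, (3/π²)·62² ≈ 1168.44.)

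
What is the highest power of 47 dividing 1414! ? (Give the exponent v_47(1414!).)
v_47(1414!) = 30

Legendre's formula: v_p(n!) = Σ_{k ≥ 1} ⌊n / p^k⌋. For p = 47, n = 1414, the terms are:
  ⌊1414/47^1⌋ = ⌊1414/47⌋ = 30
(the next term ⌊1414/47^2⌋ = 0, terminating the sum). Summing: v_47(1414!) = 30 = 30.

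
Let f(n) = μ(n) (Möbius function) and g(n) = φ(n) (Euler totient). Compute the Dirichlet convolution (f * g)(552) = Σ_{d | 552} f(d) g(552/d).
(μ * φ)(552) = 42

Divisors of 552: [1, 2, 3, 4, 6, 8, 12, 23, 24, 46, 69, 92, 138, 184, 276, 552]. For each d | 552:
  d = 1: μ(1) · φ(552/1) = 1 · 176 = 176
  d = 2: μ(2) · φ(552/2) = -1 · 88 = -88
  d = 3: μ(3) · φ(552/3) = -1 · 88 = -88
  d = 4: μ(4) · φ(552/4) = 0 · 44 = 0
  d = 6: μ(6) · φ(552/6) = 1 · 44 = 44
  d = 8: μ(8) · φ(552/8) = 0 · 44 = 0
  d = 12: μ(12) · φ(552/12) = 0 · 22 = 0
  d = 23: μ(23) · φ(552/23) = -1 · 8 = -8
  d = 24: μ(24) · φ(552/24) = 0 · 22 = 0
  d = 46: μ(46) · φ(552/46) = 1 · 4 = 4
  d = 69: μ(69) · φ(552/69) = 1 · 4 = 4
  d = 92: μ(92) · φ(552/92) = 0 · 2 = 0
  d = 138: μ(138) · φ(552/138) = -1 · 2 = -2
  d = 184: μ(184) · φ(552/184) = 0 · 2 = 0
  d = 276: μ(276) · φ(552/276) = 0 · 1 = 0
  d = 552: μ(552) · φ(552/552) = 0 · 1 = 0
Summing: (μ * φ)(552) = 176 + -88 + -88 + 0 + 44 + 0 + 0 + -8 + 0 + 4 + 4 + 0 + -2 + 0 + 0 + 0 = 42.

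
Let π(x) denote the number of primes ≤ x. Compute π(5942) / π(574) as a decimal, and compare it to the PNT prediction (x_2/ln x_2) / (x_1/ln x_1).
π(5942)/π(574) = 780/105 ≈ 7.4286;  PNT prediction ≈ 7.5677.

π(574) = 105 and π(5942) = 780, so π(5942)/π(574) ≈ 7.4286. The PNT-predicted ratio is (5942/ln(5942)) / (574/ln(574)) ≈ 7.5677. The two agree to within a few percent, as expected.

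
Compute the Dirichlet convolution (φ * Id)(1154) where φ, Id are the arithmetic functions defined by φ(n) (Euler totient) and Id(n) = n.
(φ * Id)(1154) = 3459

Divisors of 1154: [1, 2, 577, 1154]. For each d | 1154:
  d = 1: φ(1) · Id(1154/1) = 1 · 1154 = 1154
  d = 2: φ(2) · Id(1154/2) = 1 · 577 = 577
  d = 577: φ(577) · Id(1154/577) = 576 · 2 = 1152
  d = 1154: φ(1154) · Id(1154/1154) = 576 · 1 = 576
Summing: (φ * Id)(1154) = 1154 + 577 + 1152 + 576 = 3459.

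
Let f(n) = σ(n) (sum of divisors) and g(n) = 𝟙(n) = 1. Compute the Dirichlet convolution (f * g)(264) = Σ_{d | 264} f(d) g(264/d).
(σ * 𝟙)(264) = 1690

Divisors of 264: [1, 2, 3, 4, 6, 8, 11, 12, 22, 24, 33, 44, 66, 88, 132, 264]. For each d | 264:
  d = 1: σ(1) · 𝟙(264/1) = 1 · 1 = 1
  d = 2: σ(2) · 𝟙(264/2) = 3 · 1 = 3
  d = 3: σ(3) · 𝟙(264/3) = 4 · 1 = 4
  d = 4: σ(4) · 𝟙(264/4) = 7 · 1 = 7
  d = 6: σ(6) · 𝟙(264/6) = 12 · 1 = 12
  d = 8: σ(8) · 𝟙(264/8) = 15 · 1 = 15
  d = 11: σ(11) · 𝟙(264/11) = 12 · 1 = 12
  d = 12: σ(12) · 𝟙(264/12) = 28 · 1 = 28
  d = 22: σ(22) · 𝟙(264/22) = 36 · 1 = 36
  d = 24: σ(24) · 𝟙(264/24) = 60 · 1 = 60
  d = 33: σ(33) · 𝟙(264/33) = 48 · 1 = 48
  d = 44: σ(44) · 𝟙(264/44) = 84 · 1 = 84
  d = 66: σ(66) · 𝟙(264/66) = 144 · 1 = 144
  d = 88: σ(88) · 𝟙(264/88) = 180 · 1 = 180
  d = 132: σ(132) · 𝟙(264/132) = 336 · 1 = 336
  d = 264: σ(264) · 𝟙(264/264) = 720 · 1 = 720
Summing: (σ * 𝟙)(264) = 1 + 3 + 4 + 7 + 12 + 15 + 12 + 28 + 36 + 60 + 48 + 84 + 144 + 180 + 336 + 720 = 1690.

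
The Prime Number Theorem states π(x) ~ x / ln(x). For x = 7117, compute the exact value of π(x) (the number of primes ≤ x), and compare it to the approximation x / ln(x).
π(7117) = 911;  x/ln(x) ≈ 802.35;  relative error ≈ 11.93%.

Directly count primes up to 7117: π(7117) = 911. The PNT approximation gives 7117/ln(7117) ≈ 7117/8.87024 ≈ 802.35. Relative error (π(x) − x/ln(x)) / π(x) ≈ 11.93%; the approximation is known to undercount slightly (Li(x) is a better estimate).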